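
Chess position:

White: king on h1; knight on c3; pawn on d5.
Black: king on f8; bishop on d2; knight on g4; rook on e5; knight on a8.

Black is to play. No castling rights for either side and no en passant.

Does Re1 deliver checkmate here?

no

After Re1: white king on h1; in check: yes, from the black rook on e1.
White has 1 legal reply: Kg2.
In check but a legal move exists → not checkmate.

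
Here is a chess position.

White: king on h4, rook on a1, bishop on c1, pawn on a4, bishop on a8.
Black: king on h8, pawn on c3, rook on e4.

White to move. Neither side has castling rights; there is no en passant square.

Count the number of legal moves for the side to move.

6

White to move; king on h4.
In check: yes, from the black rook on e4.
Legal moves: Kh5, Kg5, Kh3, Kg3, Bxe4, Bf4.
Count: 6.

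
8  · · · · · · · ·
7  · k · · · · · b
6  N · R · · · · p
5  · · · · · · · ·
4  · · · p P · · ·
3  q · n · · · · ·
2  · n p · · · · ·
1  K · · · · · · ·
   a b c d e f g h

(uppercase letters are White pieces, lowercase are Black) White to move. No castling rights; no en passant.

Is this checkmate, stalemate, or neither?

checkmate

White to move; white king on a1.
In check: yes, from the black queen on a3.
King squares — b1: attacked by Pc2; a2: attacked by Qa3; b2: attacked by Qa3.
Legal moves for White: none.
In check with no legal moves → checkmate.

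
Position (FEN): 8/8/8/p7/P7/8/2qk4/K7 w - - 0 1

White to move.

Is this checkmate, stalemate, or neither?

White to move; white king on a1.
In check: no.
King squares — b1: attacked by Qc2; a2: attacked by Qc2; b2: attacked by Qc2.
Legal moves for White: none.
Not in check and no legal moves → stalemate.

stalemate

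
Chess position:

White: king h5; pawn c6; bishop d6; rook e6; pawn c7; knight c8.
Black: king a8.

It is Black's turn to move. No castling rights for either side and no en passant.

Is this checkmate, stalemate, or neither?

Black to move; black king on a8.
In check: no.
King squares — a7: attacked by Nc8; b7: attacked by Pc6; b8: attacked by Pc7.
Legal moves for Black: none.
Not in check and no legal moves → stalemate.

stalemate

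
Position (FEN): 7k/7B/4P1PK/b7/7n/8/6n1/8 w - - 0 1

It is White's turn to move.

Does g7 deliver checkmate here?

After g7: black king on h8; in check: yes, from the white pawn on g7.
King squares — g7: attacked by Kh6; h7: attacked by Kh6; g8: attacked by Bh7.
Black has no legal moves → checkmate.

yes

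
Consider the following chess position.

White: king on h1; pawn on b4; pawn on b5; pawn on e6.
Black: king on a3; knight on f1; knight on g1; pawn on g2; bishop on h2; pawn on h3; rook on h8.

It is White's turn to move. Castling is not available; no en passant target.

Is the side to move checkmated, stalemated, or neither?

checkmate

White to move; white king on h1.
In check: yes, from the black pawn on g2.
King squares — g1: attacked by Bh2; g2: attacked by Ph3; h2: attacked by Nf1.
Legal moves for White: none.
In check with no legal moves → checkmate.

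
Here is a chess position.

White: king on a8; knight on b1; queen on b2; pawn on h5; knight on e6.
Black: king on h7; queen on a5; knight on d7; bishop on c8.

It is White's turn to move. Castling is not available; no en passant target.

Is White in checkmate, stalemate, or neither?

White to move; white king on a8.
In check: yes, from the black queen on a5.
King squares — a7: attacked by Qa5; b7: attacked by Bc8; b8: attacked by Nd7.
Legal moves for White: none.
In check with no legal moves → checkmate.

checkmate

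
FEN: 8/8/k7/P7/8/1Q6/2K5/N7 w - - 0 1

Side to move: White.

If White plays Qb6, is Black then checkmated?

After Qb6: black king on a6; in check: yes, from the white queen on b6.
King squares — a5: attacked by Qb6; b5: attacked by Qb6; b6: attacked by Pa5; a7: attacked by Qb6; b7: attacked by Qb6.
Black has no legal moves → checkmate.

yes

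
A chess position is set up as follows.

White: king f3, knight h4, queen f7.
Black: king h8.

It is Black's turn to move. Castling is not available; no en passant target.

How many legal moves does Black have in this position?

Black to move; king on h8.
In check: no.
Legal moves: none.
Count: 0.

0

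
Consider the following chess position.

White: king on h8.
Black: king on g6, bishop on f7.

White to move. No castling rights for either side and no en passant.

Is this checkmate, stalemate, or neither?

stalemate

White to move; white king on h8.
In check: no.
King squares — g7: attacked by Kg6; h7: attacked by Kg6; g8: attacked by Bf7.
Legal moves for White: none.
Not in check and no legal moves → stalemate.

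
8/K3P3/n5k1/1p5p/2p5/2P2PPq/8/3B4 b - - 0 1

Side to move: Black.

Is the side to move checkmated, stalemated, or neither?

Black to move; black king on g6.
In check: no.
Legal moves for Black include: Kh7, Kg7, Kf7, Kh6, Kf6, Kg5, Kf5, Nb8, Nc7, Nc5, Nb4, Qc8, Qd7+, Qe6, Qf5, Qh4, Qg4, Qxg3, ... (list truncated; more exist).
Black has legal moves and is not in check → neither.

neither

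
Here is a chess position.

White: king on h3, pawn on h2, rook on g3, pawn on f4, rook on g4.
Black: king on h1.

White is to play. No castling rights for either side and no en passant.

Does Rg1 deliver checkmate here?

After Rg1: black king on h1; in check: yes, from the white rook on g1.
King squares — g1: attacked by Rg4; g2: attacked by Rg1; h2: attacked by Kh3.
Black has no legal moves → checkmate.

yes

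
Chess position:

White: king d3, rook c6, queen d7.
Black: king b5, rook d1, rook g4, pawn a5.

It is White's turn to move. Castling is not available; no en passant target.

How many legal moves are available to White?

White to move; king on d3.
In check: yes, from the black rook on d1.
Legal moves: Ke3, Kc3, Ke2, Kc2.
Count: 4.

4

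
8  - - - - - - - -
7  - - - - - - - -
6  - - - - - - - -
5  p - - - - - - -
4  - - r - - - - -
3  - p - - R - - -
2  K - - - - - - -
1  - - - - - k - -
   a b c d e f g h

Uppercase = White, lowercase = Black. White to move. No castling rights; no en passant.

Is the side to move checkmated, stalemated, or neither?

neither

White to move; white king on a2.
In check: yes, from the black pawn on b3.
King squares — a1: available; b1: available; b2: available; a3: available; b3: available.
Legal moves for White: Kxb3, Ka3, Kb2, Kb1, Ka1, Rxb3.
White is in check but has 6 legal moves → neither.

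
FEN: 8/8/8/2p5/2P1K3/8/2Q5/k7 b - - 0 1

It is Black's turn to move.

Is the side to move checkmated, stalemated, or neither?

stalemate

Black to move; black king on a1.
In check: no.
King squares — b1: attacked by Qc2; a2: attacked by Qc2; b2: attacked by Qc2.
Legal moves for Black: none.
Not in check and no legal moves → stalemate.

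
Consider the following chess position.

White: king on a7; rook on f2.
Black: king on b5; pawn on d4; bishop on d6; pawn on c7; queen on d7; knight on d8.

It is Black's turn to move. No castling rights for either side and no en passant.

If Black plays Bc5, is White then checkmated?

no

After Bc5: white king on a7; in check: yes, from the black bishop on c5.
White has 2 legal replies: Kb8, Ka8.
In check but a legal move exists → not checkmate.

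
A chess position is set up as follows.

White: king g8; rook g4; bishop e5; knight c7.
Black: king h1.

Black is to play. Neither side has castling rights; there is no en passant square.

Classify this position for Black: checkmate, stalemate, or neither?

stalemate

Black to move; black king on h1.
In check: no.
King squares — g1: attacked by Rg4; g2: attacked by Rg4; h2: attacked by Be5.
Legal moves for Black: none.
Not in check and no legal moves → stalemate.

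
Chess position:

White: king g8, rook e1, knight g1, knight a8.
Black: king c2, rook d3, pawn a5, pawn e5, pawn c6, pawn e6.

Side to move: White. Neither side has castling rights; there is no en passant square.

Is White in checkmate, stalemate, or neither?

White to move; white king on g8.
In check: no.
Legal moves for White include: Kh8, Kf8, Kh7, Kg7, Kf7, Nc7, Nb6, Nh3, Nf3, Ne2, Rxe5, Re4, Re3, Re2+, Rf1, Rd1, Rc1+, Rb1, ... (list truncated; more exist).
White has legal moves and is not in check → neither.

neither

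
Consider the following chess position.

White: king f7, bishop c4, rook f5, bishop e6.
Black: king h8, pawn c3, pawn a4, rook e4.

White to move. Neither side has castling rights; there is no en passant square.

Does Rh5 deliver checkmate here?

After Rh5: black king on h8; in check: yes, from the white rook on h5.
King squares — g7: attacked by Kf7; h7: attacked by Rh5; g8: attacked by Kf7.
Black has no legal moves → checkmate.

yes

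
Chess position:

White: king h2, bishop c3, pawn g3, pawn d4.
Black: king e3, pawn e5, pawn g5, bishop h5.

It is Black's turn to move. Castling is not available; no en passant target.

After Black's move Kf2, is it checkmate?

no

After Kf2: white king on h2; in check: no.
White is not in check, so this cannot be checkmate.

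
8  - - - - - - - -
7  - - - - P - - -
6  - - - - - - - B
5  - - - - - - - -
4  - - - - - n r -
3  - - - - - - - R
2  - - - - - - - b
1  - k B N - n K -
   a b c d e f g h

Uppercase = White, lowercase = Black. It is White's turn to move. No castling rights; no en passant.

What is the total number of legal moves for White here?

White to move; king on g1.
In check: yes, from the black bishop on h2 and the black rook on g4.
Legal moves: Kf2, Kh1, Kxf1.
Count: 3.

3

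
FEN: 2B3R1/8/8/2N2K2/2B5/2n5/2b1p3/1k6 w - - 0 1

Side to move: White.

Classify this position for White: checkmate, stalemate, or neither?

neither

White to move; white king on f5.
In check: yes, from the black bishop on c2.
King squares — e4: attacked by Bc2; f4: available; g4: available; e5: available; g5: available; e6: available; f6: available; g6: attacked by Bc2.
Legal moves for White: Kf6, Ke6, Kg5, Ke5, Kg4, Kf4, Ne4, Nd3, Bd3.
White is in check but has 9 legal moves → neither.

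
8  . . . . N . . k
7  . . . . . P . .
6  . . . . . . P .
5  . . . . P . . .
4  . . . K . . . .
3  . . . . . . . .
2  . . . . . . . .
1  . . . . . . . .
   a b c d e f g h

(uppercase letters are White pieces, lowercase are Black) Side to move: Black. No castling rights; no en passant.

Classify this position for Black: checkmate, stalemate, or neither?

stalemate

Black to move; black king on h8.
In check: no.
King squares — g7: attacked by Ne8; h7: attacked by Pg6; g8: attacked by Pf7.
Legal moves for Black: none.
Not in check and no legal moves → stalemate.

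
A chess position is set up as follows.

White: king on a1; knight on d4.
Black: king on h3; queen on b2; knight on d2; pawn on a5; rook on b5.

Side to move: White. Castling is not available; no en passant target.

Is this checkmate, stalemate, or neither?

White to move; white king on a1.
In check: yes, from the black queen on b2.
King squares — b1: attacked by Qb2; a2: attacked by Qb2; b2: attacked by Rb5.
Legal moves for White: none.
In check with no legal moves → checkmate.

checkmate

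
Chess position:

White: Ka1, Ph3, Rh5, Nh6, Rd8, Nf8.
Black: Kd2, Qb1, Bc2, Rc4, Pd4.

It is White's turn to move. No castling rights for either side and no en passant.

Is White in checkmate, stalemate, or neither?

checkmate

White to move; white king on a1.
In check: yes, from the black queen on b1.
King squares — b1: attacked by Bc2; a2: attacked by Qb1; b2: attacked by Qb1.
Legal moves for White: none.
In check with no legal moves → checkmate.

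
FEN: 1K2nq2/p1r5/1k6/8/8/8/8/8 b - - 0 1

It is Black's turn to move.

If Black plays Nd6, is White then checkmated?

After Nd6: white king on b8; in check: yes, from the black queen on f8.
King squares — a7: attacked by Kb6; b7: attacked by Kb6; c7: attacked by Kb6; a8: attacked by Qf8; c8: attacked by Nd6.
White has no legal moves → checkmate.

yes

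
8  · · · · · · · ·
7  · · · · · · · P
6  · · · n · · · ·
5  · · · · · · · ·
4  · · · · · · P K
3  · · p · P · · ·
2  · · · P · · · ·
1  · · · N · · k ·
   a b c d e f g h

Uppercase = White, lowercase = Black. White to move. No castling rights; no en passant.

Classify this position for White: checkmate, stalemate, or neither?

neither

White to move; white king on h4.
In check: no.
Legal moves for White: Kh5, Kg5, Kh3, Kg3, Nxc3, Nf2, Nb2, dxc3, h8=Q, h8=R, h8=B, h8=N, g5, e4, d3, d4.
White has 16 legal moves and is not in check → neither.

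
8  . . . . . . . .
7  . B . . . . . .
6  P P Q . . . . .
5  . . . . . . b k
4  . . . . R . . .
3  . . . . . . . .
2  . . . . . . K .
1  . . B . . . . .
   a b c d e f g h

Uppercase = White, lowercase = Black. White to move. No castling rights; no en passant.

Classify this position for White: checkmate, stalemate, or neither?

White to move; white king on g2.
In check: no.
Legal moves for White include: Bc8, Ba8, Qe8+, Qc8, Qd7, Qc7, Qh6+, Qg6+, Qf6, Qe6, Qd6, Qd5, Qc5, Qb5, Qc4, Qa4, Qc3, Qc2, ... (list truncated; more exist).
White has legal moves and is not in check → neither.

neither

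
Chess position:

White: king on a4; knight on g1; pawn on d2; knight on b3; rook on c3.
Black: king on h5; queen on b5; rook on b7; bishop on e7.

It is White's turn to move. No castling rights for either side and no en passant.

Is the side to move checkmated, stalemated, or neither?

checkmate

White to move; white king on a4.
In check: yes, from the black queen on b5.
King squares — a3: attacked by Be7; b3: own knight; b4: attacked by Qb5; a5: attacked by Qb5; b5: attacked by Rb7.
Legal moves for White: none.
In check with no legal moves → checkmate.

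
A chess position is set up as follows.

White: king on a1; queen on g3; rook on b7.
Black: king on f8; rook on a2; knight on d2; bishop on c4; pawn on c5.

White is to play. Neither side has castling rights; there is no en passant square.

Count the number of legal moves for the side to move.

White to move; king on a1.
In check: yes, from the black rook on a2.
Legal moves: none.
Count: 0.

0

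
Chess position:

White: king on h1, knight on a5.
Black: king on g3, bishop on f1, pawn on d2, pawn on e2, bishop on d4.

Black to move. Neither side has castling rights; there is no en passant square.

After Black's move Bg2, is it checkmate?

yes

After Bg2: white king on h1; in check: yes, from the black bishop on g2.
King squares — g1: attacked by Bd4; g2: attacked by Kg3; h2: attacked by Kg3.
White has no legal moves → checkmate.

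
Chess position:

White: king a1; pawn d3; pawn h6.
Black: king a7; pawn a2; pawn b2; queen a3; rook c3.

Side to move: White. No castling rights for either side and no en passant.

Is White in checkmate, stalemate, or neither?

White to move; white king on a1.
In check: yes, from the black pawn on b2.
King squares — b1: attacked by Pa2; a2: attacked by Qa3; b2: attacked by Qa3.
Legal moves for White: none.
In check with no legal moves → checkmate.

checkmate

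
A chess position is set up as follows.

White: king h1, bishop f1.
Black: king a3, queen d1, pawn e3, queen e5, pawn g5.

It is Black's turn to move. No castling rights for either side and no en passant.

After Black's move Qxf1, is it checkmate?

yes

After Qxf1: white king on h1; in check: yes, from the black queen on f1.
King squares — g1: attacked by Qf1; g2: attacked by Qf1; h2: attacked by Qe5.
White has no legal moves → checkmate.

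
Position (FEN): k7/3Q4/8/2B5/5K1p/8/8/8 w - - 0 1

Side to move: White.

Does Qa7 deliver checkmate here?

yes

After Qa7: black king on a8; in check: yes, from the white queen on a7.
King squares — a7: attacked by Bc5; b7: attacked by Qa7; b8: attacked by Qa7.
Black has no legal moves → checkmate.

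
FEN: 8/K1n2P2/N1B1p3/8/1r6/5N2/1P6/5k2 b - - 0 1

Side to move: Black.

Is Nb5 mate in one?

After Nb5: white king on a7; in check: yes, from the black knight on b5.
White has 5 legal replies: Kb8, Ka8, Kb7, Kb6, Bxb5+.
In check but a legal move exists → not checkmate.

no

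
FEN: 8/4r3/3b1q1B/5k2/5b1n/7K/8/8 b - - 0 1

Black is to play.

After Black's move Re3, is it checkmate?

yes

After Re3: white king on h3; in check: yes, from the black rook on e3.
King squares — g2: attacked by Nh4; h2: attacked by Bf4; g3: attacked by Re3; g4: attacked by Kf5; h4: attacked by Qf6.
White has no legal moves → checkmate.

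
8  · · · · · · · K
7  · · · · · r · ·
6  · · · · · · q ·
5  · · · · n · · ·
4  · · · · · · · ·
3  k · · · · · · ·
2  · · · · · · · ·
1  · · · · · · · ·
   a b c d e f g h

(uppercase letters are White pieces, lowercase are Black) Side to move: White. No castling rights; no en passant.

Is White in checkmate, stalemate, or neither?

stalemate

White to move; white king on h8.
In check: no.
King squares — g7: attacked by Qg6; h7: attacked by Qg6; g8: attacked by Qg6.
Legal moves for White: none.
Not in check and no legal moves → stalemate.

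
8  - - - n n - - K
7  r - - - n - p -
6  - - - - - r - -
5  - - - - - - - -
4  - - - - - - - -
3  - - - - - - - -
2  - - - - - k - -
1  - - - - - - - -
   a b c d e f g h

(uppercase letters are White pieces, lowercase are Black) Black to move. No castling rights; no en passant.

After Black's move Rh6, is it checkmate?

yes

After Rh6: white king on h8; in check: yes, from the black rook on h6.
King squares — g7: attacked by Ne8; h7: attacked by Rh6; g8: attacked by Ne7.
White has no legal moves → checkmate.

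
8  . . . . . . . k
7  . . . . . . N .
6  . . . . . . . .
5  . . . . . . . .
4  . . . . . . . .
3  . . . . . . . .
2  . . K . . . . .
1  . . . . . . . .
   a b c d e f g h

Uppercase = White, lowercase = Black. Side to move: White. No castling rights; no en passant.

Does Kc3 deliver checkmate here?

After Kc3: black king on h8; in check: no.
Black is not in check, so this cannot be checkmate.

no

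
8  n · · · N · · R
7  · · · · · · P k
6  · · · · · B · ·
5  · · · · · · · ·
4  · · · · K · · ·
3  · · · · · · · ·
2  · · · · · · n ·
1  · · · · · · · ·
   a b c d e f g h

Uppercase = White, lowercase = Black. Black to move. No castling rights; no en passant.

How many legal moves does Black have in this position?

Black to move; king on h7.
In check: yes, from the white rook on h8.
Legal moves: Kg6.
Count: 1.

1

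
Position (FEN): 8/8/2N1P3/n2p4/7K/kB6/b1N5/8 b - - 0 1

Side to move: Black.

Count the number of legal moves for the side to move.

Black to move; king on a3.
In check: yes, from the white knight on c2.
Legal moves: Kxb3, Kb2.
Count: 2.

2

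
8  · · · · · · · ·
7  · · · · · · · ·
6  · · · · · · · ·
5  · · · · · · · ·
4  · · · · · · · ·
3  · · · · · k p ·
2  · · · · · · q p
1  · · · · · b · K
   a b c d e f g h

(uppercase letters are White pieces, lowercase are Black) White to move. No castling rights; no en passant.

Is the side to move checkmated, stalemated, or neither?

checkmate

White to move; white king on h1.
In check: yes, from the black queen on g2.
King squares — g1: attacked by Qg2; g2: attacked by Bf1; h2: attacked by Qg2.
Legal moves for White: none.
In check with no legal moves → checkmate.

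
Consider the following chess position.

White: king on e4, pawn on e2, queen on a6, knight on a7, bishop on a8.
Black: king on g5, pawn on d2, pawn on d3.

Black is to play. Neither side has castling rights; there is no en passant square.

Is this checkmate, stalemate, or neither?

neither

Black to move; black king on g5.
In check: no.
Legal moves for Black: Kh5, Kh4, Kg4, dxe2, d1=Q, d1=R, d1=B, d1=N.
Black has 8 legal moves and is not in check → neither.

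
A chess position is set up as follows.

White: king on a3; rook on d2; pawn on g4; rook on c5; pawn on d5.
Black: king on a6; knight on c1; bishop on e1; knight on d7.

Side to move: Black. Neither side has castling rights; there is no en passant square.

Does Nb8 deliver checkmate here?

no

After Nb8: white king on a3; in check: no.
White is not in check, so this cannot be checkmate.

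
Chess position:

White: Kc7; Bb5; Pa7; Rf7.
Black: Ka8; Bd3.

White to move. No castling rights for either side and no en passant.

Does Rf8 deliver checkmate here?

no

After Rf8: black king on a8; in check: yes, from the white rook on f8.
Black has 1 legal reply: Kxa7.
In check but a legal move exists → not checkmate.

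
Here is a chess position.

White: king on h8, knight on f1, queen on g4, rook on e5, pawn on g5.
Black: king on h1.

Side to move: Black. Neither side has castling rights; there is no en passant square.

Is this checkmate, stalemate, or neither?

stalemate

Black to move; black king on h1.
In check: no.
King squares — g1: attacked by Qg4; g2: attacked by Qg4; h2: attacked by Nf1.
Legal moves for Black: none.
Not in check and no legal moves → stalemate.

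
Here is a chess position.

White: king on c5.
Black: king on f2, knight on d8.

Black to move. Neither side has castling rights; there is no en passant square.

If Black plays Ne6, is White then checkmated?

After Ne6: white king on c5; in check: yes, from the black knight on e6.
White has 7 legal replies: Kd6, Kc6, Kb6, Kd5, Kb5, Kc4, Kb4.
In check but a legal move exists → not checkmate.

no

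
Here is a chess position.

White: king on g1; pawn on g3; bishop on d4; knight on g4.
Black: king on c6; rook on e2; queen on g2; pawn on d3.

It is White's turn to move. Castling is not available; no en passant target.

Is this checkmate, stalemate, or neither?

checkmate

White to move; white king on g1.
In check: yes, from the black queen on g2.
King squares — f1: attacked by Qg2; h1: attacked by Qg2; f2: attacked by Re2; g2: attacked by Re2; h2: attacked by Qg2.
Legal moves for White: none.
In check with no legal moves → checkmate.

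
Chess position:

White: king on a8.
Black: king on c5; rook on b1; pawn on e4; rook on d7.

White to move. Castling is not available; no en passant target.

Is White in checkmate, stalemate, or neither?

stalemate

White to move; white king on a8.
In check: no.
King squares — a7: attacked by Rd7; b7: attacked by Rb1; b8: attacked by Rb1.
Legal moves for White: none.
Not in check and no legal moves → stalemate.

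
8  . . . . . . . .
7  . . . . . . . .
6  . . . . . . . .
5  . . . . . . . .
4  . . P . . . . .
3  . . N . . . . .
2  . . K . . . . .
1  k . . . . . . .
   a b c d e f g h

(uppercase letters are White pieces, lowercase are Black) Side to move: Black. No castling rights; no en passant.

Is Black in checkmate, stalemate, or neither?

Black to move; black king on a1.
In check: no.
King squares — b1: attacked by Kc2; a2: attacked by Nc3; b2: attacked by Kc2.
Legal moves for Black: none.
Not in check and no legal moves → stalemate.

stalemate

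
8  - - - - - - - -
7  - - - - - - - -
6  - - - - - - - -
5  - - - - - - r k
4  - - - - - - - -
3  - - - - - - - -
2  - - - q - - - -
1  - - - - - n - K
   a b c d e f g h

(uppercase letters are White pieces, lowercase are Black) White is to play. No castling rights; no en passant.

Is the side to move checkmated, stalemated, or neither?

White to move; white king on h1.
In check: no.
King squares — g1: attacked by Rg5; g2: attacked by Qd2; h2: attacked by Nf1.
Legal moves for White: none.
Not in check and no legal moves → stalemate.

stalemate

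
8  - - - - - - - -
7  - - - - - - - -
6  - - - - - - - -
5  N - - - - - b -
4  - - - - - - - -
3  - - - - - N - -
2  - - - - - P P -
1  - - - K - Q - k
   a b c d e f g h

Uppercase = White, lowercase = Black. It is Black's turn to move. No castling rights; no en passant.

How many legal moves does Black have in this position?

0

Black to move; king on h1.
In check: yes, from the white queen on f1.
Legal moves: none.
Count: 0.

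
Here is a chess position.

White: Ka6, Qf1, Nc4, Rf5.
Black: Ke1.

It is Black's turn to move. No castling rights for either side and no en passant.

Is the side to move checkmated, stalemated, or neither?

checkmate

Black to move; black king on e1.
In check: yes, from the white queen on f1.
King squares — d1: attacked by Qf1; f1: attacked by Rf5; d2: attacked by Nc4; e2: attacked by Qf1; f2: attacked by Qf1.
Legal moves for Black: none.
In check with no legal moves → checkmate.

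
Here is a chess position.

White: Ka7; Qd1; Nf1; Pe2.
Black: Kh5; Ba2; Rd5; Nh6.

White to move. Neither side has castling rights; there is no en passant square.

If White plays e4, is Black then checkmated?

no

After e4: black king on h5; in check: yes, from the white queen on d1.
Black has 5 legal replies: Kg6, Kg5, Kh4, Ng4, Rxd1.
In check but a legal move exists → not checkmate.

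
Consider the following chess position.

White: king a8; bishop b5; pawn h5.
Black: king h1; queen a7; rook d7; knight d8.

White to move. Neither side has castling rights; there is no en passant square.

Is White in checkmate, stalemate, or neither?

checkmate

White to move; white king on a8.
In check: yes, from the black queen on a7.
King squares — a7: attacked by Rd7; b7: attacked by Qa7; b8: attacked by Qa7.
Legal moves for White: none.
In check with no legal moves → checkmate.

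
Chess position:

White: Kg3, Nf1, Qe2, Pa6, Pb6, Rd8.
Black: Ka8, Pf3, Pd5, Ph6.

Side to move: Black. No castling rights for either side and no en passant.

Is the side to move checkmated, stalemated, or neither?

Black to move; black king on a8.
In check: yes, from the white rook on d8.
King squares — a7: attacked by Pb6; b7: attacked by Pa6; b8: attacked by Rd8.
Legal moves for Black: none.
In check with no legal moves → checkmate.

checkmate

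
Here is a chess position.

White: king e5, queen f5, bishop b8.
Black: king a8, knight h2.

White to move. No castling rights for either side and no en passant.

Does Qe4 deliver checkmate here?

no

After Qe4: black king on a8; in check: yes, from the white queen on e4.
Black has 1 legal reply: Kxb8.
In check but a legal move exists → not checkmate.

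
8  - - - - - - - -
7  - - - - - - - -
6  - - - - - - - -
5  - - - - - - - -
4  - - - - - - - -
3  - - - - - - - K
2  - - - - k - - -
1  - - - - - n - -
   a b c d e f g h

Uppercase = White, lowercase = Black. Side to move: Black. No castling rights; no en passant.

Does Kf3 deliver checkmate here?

After Kf3: white king on h3; in check: no.
White is not in check, so this cannot be checkmate.

no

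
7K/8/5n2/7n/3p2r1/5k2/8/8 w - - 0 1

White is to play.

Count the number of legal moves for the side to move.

0

White to move; king on h8.
In check: no.
Legal moves: none.
Count: 0.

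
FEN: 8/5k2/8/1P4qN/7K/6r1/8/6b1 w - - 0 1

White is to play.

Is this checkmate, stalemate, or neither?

checkmate

White to move; white king on h4.
In check: yes, from the black queen on g5.
King squares — g3: attacked by Qg5; h3: attacked by Rg3; g4: attacked by Rg3; g5: attacked by Rg3; h5: own knight.
Legal moves for White: none.
In check with no legal moves → checkmate.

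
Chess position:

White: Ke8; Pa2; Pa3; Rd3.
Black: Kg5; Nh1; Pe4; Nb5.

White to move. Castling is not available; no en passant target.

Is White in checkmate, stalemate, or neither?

White to move; white king on e8.
In check: no.
Legal moves for White include: Kf8, Kd8, Kf7, Ke7, Kd7, Rd8, Rd7, Rd6, Rd5+, Rd4, Rh3, Rg3+, Rf3, Re3, Rc3, Rb3, Rd2, Rd1, ... (list truncated; more exist).
White has legal moves and is not in check → neither.

neither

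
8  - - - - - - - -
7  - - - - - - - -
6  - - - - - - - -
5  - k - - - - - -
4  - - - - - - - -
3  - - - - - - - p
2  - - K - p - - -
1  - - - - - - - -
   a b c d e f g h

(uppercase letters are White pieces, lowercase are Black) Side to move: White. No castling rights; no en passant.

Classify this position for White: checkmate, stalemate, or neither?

neither

White to move; white king on c2.
In check: no.
Legal moves for White: Kd3, Kc3, Kb3, Kd2, Kb2, Kc1, Kb1.
White has 7 legal moves and is not in check → neither.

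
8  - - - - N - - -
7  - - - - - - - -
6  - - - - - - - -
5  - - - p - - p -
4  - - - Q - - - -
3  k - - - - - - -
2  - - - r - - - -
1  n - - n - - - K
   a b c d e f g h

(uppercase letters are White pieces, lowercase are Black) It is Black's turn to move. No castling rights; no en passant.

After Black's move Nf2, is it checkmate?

After Nf2: white king on h1; in check: yes, from the black knight on f2.
White has 4 legal replies: Kh2, Kg2, Kg1, Qxf2.
In check but a legal move exists → not checkmate.

no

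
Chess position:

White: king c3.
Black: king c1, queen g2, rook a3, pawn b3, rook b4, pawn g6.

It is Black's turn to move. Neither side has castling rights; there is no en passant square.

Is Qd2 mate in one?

After Qd2: white king on c3; in check: yes, from the black queen on d2.
King squares — b2: attacked by Kc1; c2: attacked by Kc1; d2: attacked by Kc1; b3: attacked by Ra3; d3: attacked by Qd2; b4: attacked by Qd2; c4: attacked by Rb4; d4: attacked by Qd2.
White has no legal moves → checkmate.

yes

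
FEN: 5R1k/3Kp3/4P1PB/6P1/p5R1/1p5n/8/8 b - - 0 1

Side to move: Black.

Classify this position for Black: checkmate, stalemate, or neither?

Black to move; black king on h8.
In check: yes, from the white rook on f8.
King squares — g7: attacked by Bh6; h7: attacked by Pg6; g8: attacked by Rf8.
Legal moves for Black: none.
In check with no legal moves → checkmate.

checkmate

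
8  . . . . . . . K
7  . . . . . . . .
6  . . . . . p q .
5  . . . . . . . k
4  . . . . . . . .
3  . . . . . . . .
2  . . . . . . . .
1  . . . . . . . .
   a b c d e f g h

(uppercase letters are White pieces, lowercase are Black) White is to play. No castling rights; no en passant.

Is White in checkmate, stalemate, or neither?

stalemate

White to move; white king on h8.
In check: no.
King squares — g7: attacked by Qg6; h7: attacked by Qg6; g8: attacked by Qg6.
Legal moves for White: none.
Not in check and no legal moves → stalemate.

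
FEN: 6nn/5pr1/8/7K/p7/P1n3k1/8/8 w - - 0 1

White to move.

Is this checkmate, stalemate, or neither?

stalemate

White to move; white king on h5.
In check: no.
King squares — g4: attacked by Kg3; h4: attacked by Kg3; g5: attacked by Rg7; g6: attacked by Pf7; h6: attacked by Ng8.
Legal moves for White: none.
Not in check and no legal moves → stalemate.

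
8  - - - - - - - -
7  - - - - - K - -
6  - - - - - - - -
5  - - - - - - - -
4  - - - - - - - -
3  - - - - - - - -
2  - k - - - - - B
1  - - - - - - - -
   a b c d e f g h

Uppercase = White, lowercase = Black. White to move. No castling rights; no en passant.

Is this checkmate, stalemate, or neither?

neither

White to move; white king on f7.
In check: no.
Legal moves for White: Kg8, Kf8, Ke8, Kg7, Ke7, Kg6, Kf6, Ke6, Bb8, Bc7, Bd6, Be5+, Bf4, Bg3, Bg1.
White has 15 legal moves and is not in check → neither.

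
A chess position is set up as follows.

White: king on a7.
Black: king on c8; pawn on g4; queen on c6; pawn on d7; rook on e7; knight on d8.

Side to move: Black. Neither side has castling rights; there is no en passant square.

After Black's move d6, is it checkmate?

yes

After d6: white king on a7; in check: yes, from the black rook on e7.
King squares — a6: attacked by Qc6; b6: attacked by Qc6; b7: attacked by Qc6; a8: attacked by Qc6; b8: attacked by Kc8.
White has no legal moves → checkmate.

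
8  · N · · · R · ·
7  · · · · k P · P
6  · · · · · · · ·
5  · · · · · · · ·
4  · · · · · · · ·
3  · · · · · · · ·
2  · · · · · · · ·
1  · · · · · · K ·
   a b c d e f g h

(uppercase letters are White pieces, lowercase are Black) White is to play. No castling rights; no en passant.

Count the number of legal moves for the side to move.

White to move; king on g1.
In check: no.
Legal moves: Rh8, Rg8, Re8+, Rd8, Rc8, Nd7, Nc6+, Na6, Kh2, Kg2, Kf2, Kh1, Kf1, h8=Q, h8=R, h8=B, h8=N.
Count: 17.

17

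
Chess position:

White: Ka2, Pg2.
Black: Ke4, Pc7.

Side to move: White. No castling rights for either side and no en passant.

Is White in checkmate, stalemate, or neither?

White to move; white king on a2.
In check: no.
Legal moves for White: Kb3, Ka3, Kb2, Kb1, Ka1, g3, g4.
White has 7 legal moves and is not in check → neither.

neither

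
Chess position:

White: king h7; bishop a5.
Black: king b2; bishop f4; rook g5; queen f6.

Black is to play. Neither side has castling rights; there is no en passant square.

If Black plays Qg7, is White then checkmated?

yes

After Qg7: white king on h7; in check: yes, from the black queen on g7.
King squares — g6: attacked by Rg5; h6: attacked by Qg7; g7: attacked by Rg5; g8: attacked by Qg7; h8: attacked by Qg7.
White has no legal moves → checkmate.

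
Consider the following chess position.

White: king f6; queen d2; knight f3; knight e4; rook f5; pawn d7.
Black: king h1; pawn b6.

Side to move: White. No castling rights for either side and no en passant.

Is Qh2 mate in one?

yes

After Qh2: black king on h1; in check: yes, from the white queen on h2.
King squares — g1: attacked by Qh2; g2: attacked by Qh2; h2: attacked by Nf3.
Black has no legal moves → checkmate.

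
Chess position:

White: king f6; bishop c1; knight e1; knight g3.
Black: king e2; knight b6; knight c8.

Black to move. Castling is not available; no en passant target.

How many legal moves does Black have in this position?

3

Black to move; king on e2.
In check: yes, from the white knight on g3.
Legal moves: Kf2, Kxe1, Kd1.
Count: 3.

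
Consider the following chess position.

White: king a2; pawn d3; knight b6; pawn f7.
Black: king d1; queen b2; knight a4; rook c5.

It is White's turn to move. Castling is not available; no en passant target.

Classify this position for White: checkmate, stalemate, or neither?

White to move; white king on a2.
In check: yes, from the black queen on b2.
King squares — a1: attacked by Qb2; b1: attacked by Qb2; b2: attacked by Na4; a3: attacked by Qb2; b3: attacked by Qb2.
Legal moves for White: none.
In check with no legal moves → checkmate.

checkmate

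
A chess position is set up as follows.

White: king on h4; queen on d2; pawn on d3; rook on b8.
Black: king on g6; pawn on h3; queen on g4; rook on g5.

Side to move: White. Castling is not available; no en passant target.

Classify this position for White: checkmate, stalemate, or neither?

checkmate

White to move; white king on h4.
In check: yes, from the black queen on g4.
King squares — g3: attacked by Qg4; h3: attacked by Qg4; g4: attacked by Rg5; g5: attacked by Qg4; h5: attacked by Qg4.
Legal moves for White: none.
In check with no legal moves → checkmate.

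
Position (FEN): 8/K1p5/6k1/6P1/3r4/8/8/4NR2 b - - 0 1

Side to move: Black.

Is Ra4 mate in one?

no

After Ra4: white king on a7; in check: yes, from the black rook on a4.
White has 2 legal replies: Kb8, Kb7.
In check but a legal move exists → not checkmate.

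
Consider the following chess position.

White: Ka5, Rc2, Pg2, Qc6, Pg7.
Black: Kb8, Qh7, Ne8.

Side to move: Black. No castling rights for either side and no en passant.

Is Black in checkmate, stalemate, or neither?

Black to move; black king on b8.
In check: no.
Legal moves for Black include: Nxg7, Nc7, Nf6, Nd6, Ka7, Qh8, Qg8, Qxg7, Qh6, Qg6, Qh5+, Qf5+, Qh4, Qe4, Qh3, Qd3, Qh2, Qxc2, ... (list truncated; more exist).
Black has legal moves and is not in check → neither.

neither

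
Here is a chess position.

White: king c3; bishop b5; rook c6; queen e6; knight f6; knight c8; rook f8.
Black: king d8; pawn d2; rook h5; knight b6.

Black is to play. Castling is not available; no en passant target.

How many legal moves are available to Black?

0

Black to move; king on d8.
In check: yes, from the white rook on f8.
Legal moves: none.
Count: 0.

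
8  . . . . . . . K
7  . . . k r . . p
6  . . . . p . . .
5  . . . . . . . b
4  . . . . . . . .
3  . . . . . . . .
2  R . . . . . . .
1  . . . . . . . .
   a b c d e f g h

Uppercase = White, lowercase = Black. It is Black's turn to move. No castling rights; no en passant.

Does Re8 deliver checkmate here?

no

After Re8: white king on h8; in check: yes, from the black rook on e8.
White has 2 legal replies: Kxh7, Kg7.
In check but a legal move exists → not checkmate.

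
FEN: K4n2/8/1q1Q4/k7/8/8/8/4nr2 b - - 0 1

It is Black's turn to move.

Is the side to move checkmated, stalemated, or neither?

Black to move; black king on a5.
In check: no.
Legal moves for Black include: Nh7, Nd7, Ng6, Ne6, Qd8+, Qb8+, Qc7, Qb7+, Qa7+, Qxd6, Qc6+, Qa6+, Qc5, Qb5, Qd4, Qb4, Qe3, Qb3, ... (list truncated; more exist).
Black has legal moves and is not in check → neither.

neither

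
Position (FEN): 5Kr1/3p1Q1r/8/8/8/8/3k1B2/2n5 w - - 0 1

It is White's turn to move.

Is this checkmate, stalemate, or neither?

neither

White to move; white king on f8.
In check: yes, from the black rook on g8.
King squares — e7: available; f7: own queen; g7: attacked by Rh7; e8: attacked by Rg8; g8: available.
Legal moves for White: Kxg8, Ke7, Qxg8.
White is in check but has 3 legal moves → neither.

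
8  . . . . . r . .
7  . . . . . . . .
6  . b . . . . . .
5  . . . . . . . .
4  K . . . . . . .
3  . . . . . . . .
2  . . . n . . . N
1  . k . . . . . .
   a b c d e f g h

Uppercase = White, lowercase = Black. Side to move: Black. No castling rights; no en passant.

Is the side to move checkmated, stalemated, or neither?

Black to move; black king on b1.
In check: no.
Legal moves for Black include: Rh8, Rg8, Re8, Rd8, Rc8, Rb8, Ra8+, Rf7, Rf6, Rf5, Rf4+, Rf3, Rf2, Rf1, Bd8, Bc7, Ba7, Bc5, ... (list truncated; more exist).
Black has legal moves and is not in check → neither.

neither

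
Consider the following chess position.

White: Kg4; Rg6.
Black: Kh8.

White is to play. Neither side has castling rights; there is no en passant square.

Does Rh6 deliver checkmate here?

no

After Rh6: black king on h8; in check: yes, from the white rook on h6.
Black has 2 legal replies: Kg8, Kg7.
In check but a legal move exists → not checkmate.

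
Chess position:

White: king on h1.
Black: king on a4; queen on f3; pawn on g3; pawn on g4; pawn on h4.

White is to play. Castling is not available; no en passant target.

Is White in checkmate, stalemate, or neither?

neither

White to move; white king on h1.
In check: yes, from the black queen on f3.
King squares — g1: available; g2: attacked by Qf3; h2: attacked by Pg3.
Legal moves for White: Kg1.
White is in check but has 1 legal move → neither.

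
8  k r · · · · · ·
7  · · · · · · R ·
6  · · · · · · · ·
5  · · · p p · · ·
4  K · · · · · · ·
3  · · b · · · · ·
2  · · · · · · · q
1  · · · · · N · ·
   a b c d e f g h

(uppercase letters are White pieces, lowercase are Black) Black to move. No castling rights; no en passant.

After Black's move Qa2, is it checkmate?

After Qa2: white king on a4; in check: yes, from the black queen on a2.
King squares — a3: attacked by Qa2; b3: attacked by Qa2; b4: attacked by Bc3; a5: attacked by Qa2; b5: attacked by Rb8.
White has no legal moves → checkmate.

yes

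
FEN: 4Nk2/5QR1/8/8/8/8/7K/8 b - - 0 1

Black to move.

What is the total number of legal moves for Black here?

0

Black to move; king on f8.
In check: yes, from the white queen on f7.
Legal moves: none.
Count: 0.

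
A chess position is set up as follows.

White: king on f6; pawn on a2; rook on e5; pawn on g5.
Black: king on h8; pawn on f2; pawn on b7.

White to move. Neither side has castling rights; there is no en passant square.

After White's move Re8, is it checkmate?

no

After Re8: black king on h8; in check: yes, from the white rook on e8.
Black has 1 legal reply: Kh7.
In check but a legal move exists → not checkmate.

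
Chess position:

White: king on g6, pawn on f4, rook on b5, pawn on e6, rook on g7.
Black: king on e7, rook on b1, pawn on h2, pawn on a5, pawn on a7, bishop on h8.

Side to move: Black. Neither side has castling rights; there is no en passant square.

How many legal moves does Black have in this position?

Black to move; king on e7.
In check: yes, from the white rook on g7.
Legal moves: Kf8, Ke8, Kd8, Kxe6, Kd6, Bxg7.
Count: 6.

6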